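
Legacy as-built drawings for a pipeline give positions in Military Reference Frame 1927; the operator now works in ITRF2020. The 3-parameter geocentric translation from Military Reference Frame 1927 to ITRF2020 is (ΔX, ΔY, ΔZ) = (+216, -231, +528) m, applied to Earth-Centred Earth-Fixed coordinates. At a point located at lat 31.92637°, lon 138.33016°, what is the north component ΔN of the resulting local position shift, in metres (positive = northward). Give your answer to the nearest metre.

At φ = 31.92637°, λ = 138.33016°: sin φ = 0.528829, cos φ = 0.848728, sin λ = 0.664837, cos λ = -0.746988.
ΔN = −sin φ cos λ·ΔX − sin φ sin λ·ΔY + cos φ·ΔZ = −(0.528829)(-0.746988)(216) − (0.528829)(0.664837)(-231) + (0.848728)(528) = 614.67 m.

ΔN = 615 m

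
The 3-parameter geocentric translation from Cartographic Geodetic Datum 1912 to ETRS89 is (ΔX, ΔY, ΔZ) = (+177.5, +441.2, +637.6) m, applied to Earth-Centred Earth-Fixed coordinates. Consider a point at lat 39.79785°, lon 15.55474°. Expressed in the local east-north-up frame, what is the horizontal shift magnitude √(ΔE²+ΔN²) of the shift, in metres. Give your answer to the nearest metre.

485 m

At φ = 39.79785°, λ = 15.55474°: sin φ = 0.640081, cos φ = 0.768308, sin λ = 0.268159, cos λ = 0.963375.
ΔE = −sin λ·ΔX + cos λ·ΔY = −(0.268159)·(177.5) + (0.963375)·(441.2) = 377.44 m.
ΔN = −sin φ cos λ·ΔX − sin φ sin λ·ΔY + cos φ·ΔZ = −(0.640081)(0.963375)(177.5) − (0.640081)(0.268159)(441.2) + (0.768308)(637.6) = 304.69 m.
Horizontal magnitude = √(ΔE² + ΔN²) = √(377.44² + 304.69²) = 485.08 m.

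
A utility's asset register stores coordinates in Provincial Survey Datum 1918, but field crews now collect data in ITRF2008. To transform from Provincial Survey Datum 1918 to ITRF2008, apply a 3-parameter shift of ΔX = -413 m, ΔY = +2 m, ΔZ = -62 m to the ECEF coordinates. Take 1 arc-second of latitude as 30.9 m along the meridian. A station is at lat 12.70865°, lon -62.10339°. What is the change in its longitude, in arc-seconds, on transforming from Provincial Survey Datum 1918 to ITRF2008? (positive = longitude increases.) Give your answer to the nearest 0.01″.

sin φ = 0.219993, cos φ = 0.975501, sin λ = -0.883793, cos λ = 0.467878.
East component: ΔE = −sin λ·ΔX + cos λ·ΔY = −(-0.883793)(-413) + (0.467878)(2) = -364.07 m.
1° of latitude spans 3600 × 30.90 = 111240 m; at latitude φ, 1° of longitude spans that × cos φ = 108514.8 m, so Δλ = -364.07 / 108514.8 × 3600 = -12.078″.

Δλ = -12.08″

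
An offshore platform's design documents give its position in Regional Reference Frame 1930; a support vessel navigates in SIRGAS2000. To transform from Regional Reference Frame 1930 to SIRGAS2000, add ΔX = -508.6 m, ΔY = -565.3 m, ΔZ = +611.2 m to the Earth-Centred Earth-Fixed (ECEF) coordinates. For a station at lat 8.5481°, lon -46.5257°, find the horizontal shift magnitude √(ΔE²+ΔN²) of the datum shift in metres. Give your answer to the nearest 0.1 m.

At φ = 8.5481°, λ = -46.5257°: sin φ = 0.148640, cos φ = 0.988891, sin λ = -0.725683, cos λ = 0.688029.
ΔE = −sin λ·ΔX + cos λ·ΔY = −(-0.725683)·(-508.6) + (0.688029)·(-565.3) = -758.03 m.
ΔN = −sin φ cos λ·ΔX − sin φ sin λ·ΔY + cos φ·ΔZ = −(0.148640)(0.688029)(-508.6) − (0.148640)(-0.725683)(-565.3) + (0.988891)(611.2) = 595.45 m.
Horizontal magnitude = √(ΔE² + ΔN²) = √((-758.03)² + 595.45²) = 963.93 m.

963.9 m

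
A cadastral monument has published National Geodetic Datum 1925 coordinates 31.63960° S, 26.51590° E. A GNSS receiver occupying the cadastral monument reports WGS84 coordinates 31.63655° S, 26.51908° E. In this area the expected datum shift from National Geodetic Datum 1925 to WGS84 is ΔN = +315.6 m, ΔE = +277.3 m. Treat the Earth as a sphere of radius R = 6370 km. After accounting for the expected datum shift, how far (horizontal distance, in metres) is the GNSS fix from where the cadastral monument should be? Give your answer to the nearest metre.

33 m

Observed coordinate differences: Δφ = +0.00305°, Δλ = +0.00318°.
Converting to metres (1° lat = 111177 m, cos φ = 0.851365): observed ΔN = 339.1 m, observed ΔE = 301.0 m.
Subtracting the expected shift leaves a residual of 339.1 − (315.6) = 23.5 m north and 301.0 − (277.3) = 23.7 m east.
Residual distance = √(23.5² + 23.7²) = 33.4 m.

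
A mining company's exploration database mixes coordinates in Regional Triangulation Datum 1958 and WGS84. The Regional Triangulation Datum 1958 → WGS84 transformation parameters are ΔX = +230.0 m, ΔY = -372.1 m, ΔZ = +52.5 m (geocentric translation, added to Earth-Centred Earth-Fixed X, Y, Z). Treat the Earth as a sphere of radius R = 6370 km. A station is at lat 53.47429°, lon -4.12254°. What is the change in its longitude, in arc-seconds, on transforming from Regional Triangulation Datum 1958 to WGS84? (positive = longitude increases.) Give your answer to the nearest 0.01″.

sin φ = 0.803590, cos φ = 0.595183, sin λ = -0.071890, cos λ = 0.997413.
East component: ΔE = −sin λ·ΔX + cos λ·ΔY = −(-0.071890)(230.0) + (0.997413)(-372.1) = -354.60 m.
1° of latitude spans πR/180 = 111177 m; at latitude φ, 1° of longitude spans that × cos φ = 66171.0 m, so Δλ = -354.60 / 66171.0 × 3600 = -19.292″.

Δλ = -19.29″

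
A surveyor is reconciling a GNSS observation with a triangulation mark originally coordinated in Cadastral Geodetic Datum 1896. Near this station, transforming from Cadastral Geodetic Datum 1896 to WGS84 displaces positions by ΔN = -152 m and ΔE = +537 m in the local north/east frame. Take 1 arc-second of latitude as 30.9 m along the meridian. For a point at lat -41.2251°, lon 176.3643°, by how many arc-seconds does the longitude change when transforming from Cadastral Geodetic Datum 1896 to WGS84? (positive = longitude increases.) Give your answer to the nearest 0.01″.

At latitude -41.2251°, cos φ = 0.752126.
1″ of longitude at this latitude = 30.90 × cos φ = 23.2407 m, so Δλ = 537.0 / 23.2407 = 23.106″.

Δλ = 23.11″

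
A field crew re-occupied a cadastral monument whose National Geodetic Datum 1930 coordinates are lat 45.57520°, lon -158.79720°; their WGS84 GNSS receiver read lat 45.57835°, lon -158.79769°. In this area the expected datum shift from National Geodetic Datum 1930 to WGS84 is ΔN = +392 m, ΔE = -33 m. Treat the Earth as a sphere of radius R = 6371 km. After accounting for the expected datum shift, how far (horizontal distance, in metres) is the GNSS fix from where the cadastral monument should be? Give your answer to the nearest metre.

Observed coordinate differences: Δφ = +0.00315°, Δλ = -0.00049°.
Converting to metres (1° lat = 111195 m, cos φ = 0.699973): observed ΔN = 350.3 m, observed ΔE = -38.1 m.
Subtracting the expected shift leaves a residual of 350.3 − (392) = -41.7 m north and -38.1 − (-33) = -5.1 m east.
Residual distance = √((-41.7)² + (-5.1)²) = 42.1 m.

42 m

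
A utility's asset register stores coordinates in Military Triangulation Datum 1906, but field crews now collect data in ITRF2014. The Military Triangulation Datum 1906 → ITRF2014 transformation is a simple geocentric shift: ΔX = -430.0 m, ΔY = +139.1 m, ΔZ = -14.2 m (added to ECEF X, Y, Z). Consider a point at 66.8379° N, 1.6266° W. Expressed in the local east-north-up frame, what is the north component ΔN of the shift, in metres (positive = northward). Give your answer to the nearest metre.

ΔN = 393 m

The local north axis is (−sin φ cos λ, −sin φ sin λ, cos φ), giving ΔN = 395.181 + 3.630 − 5.585 = 393.23 m.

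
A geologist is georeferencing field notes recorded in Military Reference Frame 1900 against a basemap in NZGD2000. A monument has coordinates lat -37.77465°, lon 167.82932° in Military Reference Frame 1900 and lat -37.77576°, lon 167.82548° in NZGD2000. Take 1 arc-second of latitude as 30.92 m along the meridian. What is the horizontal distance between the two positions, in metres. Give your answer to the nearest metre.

Δφ = -37.77576° − -37.77465° = -0.00111°; Δλ = 167.82548° − 167.82932° = -0.00384°.
1° of latitude = 3600 × 30.92 = 111312 m.
ΔN = Δφ × 111312 = -123.6 m; ΔE = Δλ × 111312 × cos(-37.77465°) = -0.00384 × 111312 × 0.790426 = -337.9 m.
Distance = √(ΔE² + ΔN²) = √((-337.9)² + (-123.6)²) = 359.7 m.

360 m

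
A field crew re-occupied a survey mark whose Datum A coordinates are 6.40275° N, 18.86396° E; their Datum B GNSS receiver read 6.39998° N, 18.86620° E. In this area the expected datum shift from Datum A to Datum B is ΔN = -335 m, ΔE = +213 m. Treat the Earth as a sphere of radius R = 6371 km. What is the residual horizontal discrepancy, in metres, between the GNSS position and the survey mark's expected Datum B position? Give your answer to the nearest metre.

44 m

Observed coordinate differences: Δφ = -0.00277°, Δλ = +0.00224°.
Converting to metres (1° lat = 111195 m, cos φ = 0.993763): observed ΔN = -308.0 m, observed ΔE = 247.5 m.
Subtracting the expected shift leaves a residual of -308.0 − (-335) = 27.0 m north and 247.5 − (213) = 34.5 m east.
Residual distance = √(27.0² + 34.5²) = 43.8 m.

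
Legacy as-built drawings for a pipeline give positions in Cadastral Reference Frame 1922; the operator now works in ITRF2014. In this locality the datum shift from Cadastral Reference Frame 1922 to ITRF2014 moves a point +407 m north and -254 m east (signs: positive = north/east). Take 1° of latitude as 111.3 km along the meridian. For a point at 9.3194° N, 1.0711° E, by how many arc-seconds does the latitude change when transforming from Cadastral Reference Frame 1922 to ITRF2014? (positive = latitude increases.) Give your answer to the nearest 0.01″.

1° of latitude = 111.3 km, so Δφ = 407.0 / 111300 = 0.0036568° = 13.164″.

Δφ = 13.16″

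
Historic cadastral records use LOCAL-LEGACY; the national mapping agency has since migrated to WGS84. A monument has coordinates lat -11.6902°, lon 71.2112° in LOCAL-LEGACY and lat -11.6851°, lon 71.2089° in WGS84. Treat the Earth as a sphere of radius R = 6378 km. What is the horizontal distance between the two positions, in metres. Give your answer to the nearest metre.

Δφ = -11.6851° − -11.6902° = +0.0051°; Δλ = 71.2089° − 71.2112° = -0.0023°.
1° along a meridian = πR/180 = 111317 m.
ΔN = Δφ × 111317 = 567.7 m; ΔE = Δλ × 111317 × cos(-11.6902°) = -0.0023 × 111317 × 0.979257 = -250.7 m.
Distance = √(ΔE² + ΔN²) = √((-250.7)² + 567.7²) = 620.6 m.

621 m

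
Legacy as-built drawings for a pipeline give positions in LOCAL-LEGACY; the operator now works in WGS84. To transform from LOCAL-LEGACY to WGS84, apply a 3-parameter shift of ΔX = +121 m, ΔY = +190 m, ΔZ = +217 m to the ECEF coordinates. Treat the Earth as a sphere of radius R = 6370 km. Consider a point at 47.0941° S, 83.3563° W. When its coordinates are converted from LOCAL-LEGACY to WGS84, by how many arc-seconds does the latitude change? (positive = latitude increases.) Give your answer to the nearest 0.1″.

sin φ = -0.732473, cos φ = 0.680796, sin λ = -0.993285, cos λ = 0.115695.
North component: ΔN = −sin φ cos λ·ΔX − sin φ sin λ·ΔY + cos φ·ΔZ = −(-0.732473)(0.115695)(121) − (-0.732473)(-0.993285)(190) + (0.680796)(217) = 19.75 m.
1° of latitude spans πR/180 = 111177 m, so Δφ = 19.75 / 111177 × 3600 = 0.640″.

Δφ = 0.6″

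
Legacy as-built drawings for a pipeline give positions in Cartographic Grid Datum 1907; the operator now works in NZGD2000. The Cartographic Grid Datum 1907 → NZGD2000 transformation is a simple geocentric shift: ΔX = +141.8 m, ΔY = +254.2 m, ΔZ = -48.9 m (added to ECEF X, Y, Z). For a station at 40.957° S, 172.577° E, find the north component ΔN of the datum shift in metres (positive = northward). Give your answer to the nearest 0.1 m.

The local north axis is (−sin φ cos λ, −sin φ sin λ, cos φ), giving ΔN = -92.170 + 21.527 − 36.929 = -107.57 m.

ΔN = -107.6 m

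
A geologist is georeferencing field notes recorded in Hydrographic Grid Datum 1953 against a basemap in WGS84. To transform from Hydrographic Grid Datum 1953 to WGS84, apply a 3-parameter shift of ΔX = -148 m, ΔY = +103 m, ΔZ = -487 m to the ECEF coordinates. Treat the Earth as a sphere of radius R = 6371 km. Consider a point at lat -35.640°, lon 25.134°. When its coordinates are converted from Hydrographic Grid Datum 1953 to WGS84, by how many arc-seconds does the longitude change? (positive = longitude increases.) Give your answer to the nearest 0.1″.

Δλ = 6.2″

sin φ = -0.582690, cos φ = 0.812694, sin λ = 0.424737, cos λ = 0.905317.
East component: ΔE = −sin λ·ΔX + cos λ·ΔY = −(0.424737)(-148) + (0.905317)(103) = 156.11 m.
1° of latitude spans πR/180 = 111195 m; at latitude φ, 1° of longitude spans that × cos φ = 90367.5 m, so Δλ = 156.11 / 90367.5 × 3600 = 6.219″.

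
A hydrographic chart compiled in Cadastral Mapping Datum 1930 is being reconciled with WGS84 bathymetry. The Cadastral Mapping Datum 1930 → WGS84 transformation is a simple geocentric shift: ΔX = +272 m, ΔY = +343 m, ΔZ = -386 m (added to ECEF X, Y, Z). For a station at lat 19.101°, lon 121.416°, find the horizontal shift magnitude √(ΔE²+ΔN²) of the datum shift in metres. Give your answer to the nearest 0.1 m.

583.4 m

The local east axis at (φ, λ) is (−sin λ, cos λ, 0), so ΔE = −sin(121.416°)·272 + cos(121.416°)·343 = -410.91 m.
The local north axis is (−sin φ cos λ, −sin φ sin λ, cos φ), giving ΔN = 46.395 − 95.787 − 364.748 = -414.14 m.
Horizontal magnitude = √(ΔE² + ΔN²) = √((-410.91)² + (-414.14)²) = 583.41 m.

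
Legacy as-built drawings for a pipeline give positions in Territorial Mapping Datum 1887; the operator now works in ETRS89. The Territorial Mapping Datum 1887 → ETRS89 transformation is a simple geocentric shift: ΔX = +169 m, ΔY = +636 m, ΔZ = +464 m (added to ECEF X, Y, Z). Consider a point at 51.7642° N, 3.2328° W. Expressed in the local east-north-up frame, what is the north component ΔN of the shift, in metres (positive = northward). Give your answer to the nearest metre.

The local north axis is (−sin φ cos λ, −sin φ sin λ, cos φ), giving ΔN = -132.533 + 28.172 + 287.169 = 182.81 m.

ΔN = 183 m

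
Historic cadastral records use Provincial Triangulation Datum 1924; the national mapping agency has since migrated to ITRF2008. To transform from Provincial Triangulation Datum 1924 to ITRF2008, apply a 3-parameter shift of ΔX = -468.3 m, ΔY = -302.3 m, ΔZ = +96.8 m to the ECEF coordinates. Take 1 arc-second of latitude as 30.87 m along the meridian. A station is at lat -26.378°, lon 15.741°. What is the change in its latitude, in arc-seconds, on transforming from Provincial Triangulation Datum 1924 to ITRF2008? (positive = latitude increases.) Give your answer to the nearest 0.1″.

sin φ = -0.444291, cos φ = 0.895882, sin λ = 0.271289, cos λ = 0.962498.
North component: ΔN = −sin φ cos λ·ΔX − sin φ sin λ·ΔY + cos φ·ΔZ = −(-0.444291)(0.962498)(-468.3) − (-0.444291)(0.271289)(-302.3) + (0.895882)(96.8) = -149.97 m.
1° of latitude spans 3600 × 30.87 = 111132 m, so Δφ = -149.97 / 111132 × 3600 = -4.858″.

Δφ = -4.9″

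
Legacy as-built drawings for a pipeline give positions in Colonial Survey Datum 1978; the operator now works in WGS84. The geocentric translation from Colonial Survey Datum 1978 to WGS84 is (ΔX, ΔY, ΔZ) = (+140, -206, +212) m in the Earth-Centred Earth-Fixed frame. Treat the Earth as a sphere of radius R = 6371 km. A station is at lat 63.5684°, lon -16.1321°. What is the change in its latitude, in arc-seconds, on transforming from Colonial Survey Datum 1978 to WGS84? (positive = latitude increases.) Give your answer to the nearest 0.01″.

Δφ = -2.50″

sin φ = 0.895466, cos φ = 0.445129, sin λ = -0.277853, cos λ = 0.960624.
North component: ΔN = −sin φ cos λ·ΔX − sin φ sin λ·ΔY + cos φ·ΔZ = −(0.895466)(0.960624)(140) − (0.895466)(-0.277853)(-206) + (0.445129)(212) = -77.32 m.
1° of latitude spans πR/180 = 111195 m, so Δφ = -77.32 / 111195 × 3600 = -2.503″.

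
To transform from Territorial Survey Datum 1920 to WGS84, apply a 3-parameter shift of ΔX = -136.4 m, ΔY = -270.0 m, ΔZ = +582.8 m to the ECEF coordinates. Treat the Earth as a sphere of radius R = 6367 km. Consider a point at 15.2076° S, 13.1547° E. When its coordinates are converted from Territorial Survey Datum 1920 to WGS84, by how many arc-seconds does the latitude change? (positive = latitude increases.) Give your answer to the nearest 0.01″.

sin φ = -0.262317, cos φ = 0.964982, sin λ = 0.227581, cos λ = 0.973759.
North component: ΔN = −sin φ cos λ·ΔX − sin φ sin λ·ΔY + cos φ·ΔZ = −(-0.262317)(0.973759)(-136.4) − (-0.262317)(0.227581)(-270.0) + (0.964982)(582.8) = 511.43 m.
1° of latitude spans πR/180 = 111125 m, so Δφ = 511.43 / 111125 × 3600 = 16.568″.

Δφ = 16.57″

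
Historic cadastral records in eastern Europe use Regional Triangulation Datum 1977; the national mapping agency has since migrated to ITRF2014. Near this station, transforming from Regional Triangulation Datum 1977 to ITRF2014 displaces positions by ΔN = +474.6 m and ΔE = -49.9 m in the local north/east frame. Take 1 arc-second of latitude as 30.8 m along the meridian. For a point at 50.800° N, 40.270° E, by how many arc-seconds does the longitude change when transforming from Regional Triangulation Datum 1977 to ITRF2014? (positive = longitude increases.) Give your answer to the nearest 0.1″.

At latitude 50.800°, cos φ = 0.632029.
1″ of longitude at this latitude = 30.80 × cos φ = 19.4665 m, so Δλ = -49.9 / 19.4665 = -2.563″.

Δλ = -2.6″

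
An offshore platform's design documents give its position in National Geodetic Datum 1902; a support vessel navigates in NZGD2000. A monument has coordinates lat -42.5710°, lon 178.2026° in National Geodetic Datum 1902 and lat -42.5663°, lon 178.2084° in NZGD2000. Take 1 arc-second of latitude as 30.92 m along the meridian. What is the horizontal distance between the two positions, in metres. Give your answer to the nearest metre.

707 m

Δφ = -42.5663° − -42.5710° = +0.0047°; Δλ = 178.2084° − 178.2026° = +0.0058°.
1° of latitude = 3600 × 30.92 = 111312 m.
ΔN = Δφ × 111312 = 523.2 m; ΔE = Δλ × 111312 × cos(-42.5710°) = +0.0058 × 111312 × 0.736440 = 475.5 m.
Distance = √(ΔE² + ΔN²) = √(475.5² + 523.2²) = 706.9 m.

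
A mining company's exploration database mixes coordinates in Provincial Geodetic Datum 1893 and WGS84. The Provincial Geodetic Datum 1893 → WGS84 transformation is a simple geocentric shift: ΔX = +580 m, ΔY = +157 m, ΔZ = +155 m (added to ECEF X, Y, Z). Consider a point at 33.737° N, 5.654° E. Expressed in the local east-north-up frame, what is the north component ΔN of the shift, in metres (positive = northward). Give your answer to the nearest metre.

The local north axis is (−sin φ cos λ, −sin φ sin λ, cos φ), giving ΔN = -320.554 − 8.591 + 128.897 = -200.25 m.

ΔN = -200 m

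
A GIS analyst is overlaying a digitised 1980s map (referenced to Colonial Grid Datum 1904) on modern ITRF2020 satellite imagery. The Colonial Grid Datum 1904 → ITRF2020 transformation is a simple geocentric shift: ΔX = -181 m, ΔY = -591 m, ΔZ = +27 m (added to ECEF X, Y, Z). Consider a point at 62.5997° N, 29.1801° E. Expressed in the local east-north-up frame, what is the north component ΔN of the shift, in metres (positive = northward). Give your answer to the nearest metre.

At φ = 62.5997°, λ = 29.1801°: sin φ = 0.887813, cos φ = 0.460204, sin λ = 0.487556, cos λ = 0.873091.
ΔN = −sin φ cos λ·ΔX − sin φ sin λ·ΔY + cos φ·ΔZ = −(0.887813)(0.873091)(-181) − (0.887813)(0.487556)(-591) + (0.460204)(27) = 408.55 m.

ΔN = 409 m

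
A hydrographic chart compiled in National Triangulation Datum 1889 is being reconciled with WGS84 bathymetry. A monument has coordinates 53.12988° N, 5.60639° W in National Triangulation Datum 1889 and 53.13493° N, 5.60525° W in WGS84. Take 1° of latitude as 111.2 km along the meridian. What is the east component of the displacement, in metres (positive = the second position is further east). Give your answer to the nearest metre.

Δφ = 53.13493° − 53.12988° = +0.00505°; Δλ = -5.60525° − -5.60639° = +0.00114°.
ΔN = Δφ × 111200 = 561.6 m; ΔE = Δλ × 111200 × cos(53.12988°) = +0.00114 × 111200 × 0.600003 = 76.1 m.

ΔE = 76 m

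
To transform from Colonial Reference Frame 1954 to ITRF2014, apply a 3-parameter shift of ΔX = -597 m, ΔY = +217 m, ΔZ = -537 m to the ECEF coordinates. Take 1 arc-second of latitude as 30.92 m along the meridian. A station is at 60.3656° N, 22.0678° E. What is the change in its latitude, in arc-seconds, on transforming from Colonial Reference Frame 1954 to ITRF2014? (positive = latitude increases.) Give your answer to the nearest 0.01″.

Δφ = 4.67″

sin φ = 0.869198, cos φ = 0.494464, sin λ = 0.375703, cos λ = 0.926740.
North component: ΔN = −sin φ cos λ·ΔX − sin φ sin λ·ΔY + cos φ·ΔZ = −(0.869198)(0.926740)(-597) − (0.869198)(0.375703)(217) + (0.494464)(-537) = 144.51 m.
1° of latitude spans 3600 × 30.92 = 111312 m, so Δφ = 144.51 / 111312 × 3600 = 4.674″.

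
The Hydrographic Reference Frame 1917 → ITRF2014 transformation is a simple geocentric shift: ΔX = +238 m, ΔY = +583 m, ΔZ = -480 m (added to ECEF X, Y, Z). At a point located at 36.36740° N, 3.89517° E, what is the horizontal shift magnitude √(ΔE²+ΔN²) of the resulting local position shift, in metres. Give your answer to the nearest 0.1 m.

789.4 m

The local east axis at (φ, λ) is (−sin λ, cos λ, 0), so ΔE = −sin(3.89517°)·238 + cos(3.89517°)·583 = 565.49 m.
The local north axis is (−sin φ cos λ, −sin φ sin λ, cos φ), giving ΔN = -140.799 − 23.484 − 386.511 = -550.79 m.
Horizontal magnitude = √(ΔE² + ΔN²) = √(565.49² + (-550.79)²) = 789.40 m.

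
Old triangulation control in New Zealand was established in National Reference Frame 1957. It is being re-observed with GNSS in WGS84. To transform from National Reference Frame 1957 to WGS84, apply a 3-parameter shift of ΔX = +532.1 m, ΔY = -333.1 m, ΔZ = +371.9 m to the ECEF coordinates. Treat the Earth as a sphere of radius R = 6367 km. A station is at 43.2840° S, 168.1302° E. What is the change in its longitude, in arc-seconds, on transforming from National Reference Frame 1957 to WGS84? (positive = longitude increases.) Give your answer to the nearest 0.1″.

sin φ = -0.685615, cos φ = 0.727964, sin λ = 0.205688, cos λ = -0.978618.
East component: ΔE = −sin λ·ΔX + cos λ·ΔY = −(0.205688)(532.1) + (-0.978618)(-333.1) = 216.53 m.
1° of latitude spans πR/180 = 111125 m; at latitude φ, 1° of longitude spans that × cos φ = 80895.1 m, so Δλ = 216.53 / 80895.1 × 3600 = 9.636″.

Δλ = 9.6″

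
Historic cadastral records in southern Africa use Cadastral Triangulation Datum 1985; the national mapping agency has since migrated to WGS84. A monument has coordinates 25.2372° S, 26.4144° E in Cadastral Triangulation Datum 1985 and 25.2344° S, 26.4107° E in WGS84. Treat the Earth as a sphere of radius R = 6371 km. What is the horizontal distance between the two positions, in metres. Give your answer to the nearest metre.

485 m

Δφ = -25.2344° − -25.2372° = +0.0028°; Δλ = 26.4107° − 26.4144° = -0.0037°.
1° along a meridian = πR/180 = 111195 m.
ΔN = Δφ × 111195 = 311.3 m; ΔE = Δλ × 111195 × cos(-25.2372°) = -0.0037 × 111195 × 0.904550 = -372.2 m.
Distance = √(ΔE² + ΔN²) = √((-372.2)² + 311.3²) = 485.2 m.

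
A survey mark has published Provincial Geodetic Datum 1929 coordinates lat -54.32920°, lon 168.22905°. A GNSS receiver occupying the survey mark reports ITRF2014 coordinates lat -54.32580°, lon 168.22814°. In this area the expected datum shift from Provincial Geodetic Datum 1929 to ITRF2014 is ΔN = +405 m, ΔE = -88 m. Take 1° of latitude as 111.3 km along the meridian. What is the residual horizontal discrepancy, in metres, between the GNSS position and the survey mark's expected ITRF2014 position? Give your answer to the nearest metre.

39 m

Observed coordinate differences: Δφ = +0.00340°, Δλ = -0.00091°.
Converting to metres (1° lat = 111300 m, cos φ = 0.583127): observed ΔN = 378.4 m, observed ΔE = -59.1 m.
Subtracting the expected shift leaves a residual of 378.4 − (405) = -26.6 m north and -59.1 − (-88) = 28.9 m east.
Residual distance = √((-26.6)² + 28.9²) = 39.3 m.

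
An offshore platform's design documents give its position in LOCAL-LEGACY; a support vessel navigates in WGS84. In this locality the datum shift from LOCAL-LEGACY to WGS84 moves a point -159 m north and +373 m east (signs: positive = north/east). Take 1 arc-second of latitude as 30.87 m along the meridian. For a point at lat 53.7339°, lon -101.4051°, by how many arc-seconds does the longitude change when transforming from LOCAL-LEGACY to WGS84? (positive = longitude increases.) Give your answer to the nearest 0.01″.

Δλ = 20.43″

At latitude 53.7339°, cos φ = 0.591536.
1″ of longitude at this latitude = 30.87 × cos φ = 18.2607 m, so Δλ = 373.0 / 18.2607 = 20.426″.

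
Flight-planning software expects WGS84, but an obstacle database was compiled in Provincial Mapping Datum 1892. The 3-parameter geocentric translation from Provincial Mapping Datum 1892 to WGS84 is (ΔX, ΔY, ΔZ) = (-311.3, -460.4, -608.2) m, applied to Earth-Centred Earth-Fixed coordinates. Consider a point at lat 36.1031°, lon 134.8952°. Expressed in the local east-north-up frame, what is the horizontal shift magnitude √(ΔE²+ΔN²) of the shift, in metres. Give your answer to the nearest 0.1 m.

693.8 m

The local east axis at (φ, λ) is (−sin λ, cos λ, 0), so ΔE = −sin(134.8952°)·(-311.3) + cos(134.8952°)·(-460.4) = 545.48 m.
The local north axis is (−sin φ cos λ, −sin φ sin λ, cos φ), giving ΔN = -129.467 + 192.179 − 491.400 = -428.69 m.
Horizontal magnitude = √(ΔE² + ΔN²) = √(545.48² + (-428.69)²) = 693.77 m.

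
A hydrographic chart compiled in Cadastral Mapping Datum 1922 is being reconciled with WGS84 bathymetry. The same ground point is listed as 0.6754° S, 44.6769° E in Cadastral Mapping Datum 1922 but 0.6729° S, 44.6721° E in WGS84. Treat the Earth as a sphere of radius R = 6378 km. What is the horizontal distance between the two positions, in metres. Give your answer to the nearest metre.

Δφ = -0.6729° − -0.6754° = +0.0025°; Δλ = 44.6721° − 44.6769° = -0.0048°.
1° along a meridian = πR/180 = 111317 m.
ΔN = Δφ × 111317 = 278.3 m; ΔE = Δλ × 111317 × cos(-0.6754°) = -0.0048 × 111317 × 0.999931 = -534.3 m.
Distance = √(ΔE² + ΔN²) = √((-534.3)² + 278.3²) = 602.4 m.

602 m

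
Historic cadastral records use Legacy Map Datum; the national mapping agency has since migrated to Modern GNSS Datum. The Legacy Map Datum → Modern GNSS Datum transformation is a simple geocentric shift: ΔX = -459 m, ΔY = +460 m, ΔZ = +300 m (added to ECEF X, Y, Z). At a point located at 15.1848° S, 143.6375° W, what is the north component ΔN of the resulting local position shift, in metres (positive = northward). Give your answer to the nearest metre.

ΔN = 315 m

At φ = -15.1848°, λ = -143.6375°: sin φ = -0.261933, cos φ = 0.965086, sin λ = -0.592892, cos λ = -0.805282.
ΔN = −sin φ cos λ·ΔX − sin φ sin λ·ΔY + cos φ·ΔZ = −(-0.261933)(-0.805282)(-459) − (-0.261933)(-0.592892)(460) + (0.965086)(300) = 314.91 m.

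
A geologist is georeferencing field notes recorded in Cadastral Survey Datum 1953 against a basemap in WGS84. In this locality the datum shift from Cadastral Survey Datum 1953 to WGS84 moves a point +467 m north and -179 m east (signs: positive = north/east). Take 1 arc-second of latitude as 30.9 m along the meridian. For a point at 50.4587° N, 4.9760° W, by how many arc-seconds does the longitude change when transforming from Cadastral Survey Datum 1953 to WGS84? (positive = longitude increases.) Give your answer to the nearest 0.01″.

At latitude 50.4587°, cos φ = 0.636634.
1″ of longitude at this latitude = 30.90 × cos φ = 19.6720 m, so Δλ = -179.0 / 19.6720 = -9.099″.

Δλ = -9.10″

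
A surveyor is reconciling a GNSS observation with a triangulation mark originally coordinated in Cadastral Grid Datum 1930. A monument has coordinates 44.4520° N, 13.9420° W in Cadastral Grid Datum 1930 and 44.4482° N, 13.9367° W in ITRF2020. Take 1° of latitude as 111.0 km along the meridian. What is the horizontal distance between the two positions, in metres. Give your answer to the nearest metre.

595 m

Δφ = 44.4482° − 44.4520° = -0.0038°; Δλ = -13.9367° − -13.9420° = +0.0053°.
ΔN = Δφ × 111000 = -421.8 m; ΔE = Δλ × 111000 × cos(44.4520°) = +0.0053 × 111000 × 0.713837 = 420.0 m.
Distance = √(ΔE² + ΔN²) = √(420.0² + (-421.8)²) = 595.2 m.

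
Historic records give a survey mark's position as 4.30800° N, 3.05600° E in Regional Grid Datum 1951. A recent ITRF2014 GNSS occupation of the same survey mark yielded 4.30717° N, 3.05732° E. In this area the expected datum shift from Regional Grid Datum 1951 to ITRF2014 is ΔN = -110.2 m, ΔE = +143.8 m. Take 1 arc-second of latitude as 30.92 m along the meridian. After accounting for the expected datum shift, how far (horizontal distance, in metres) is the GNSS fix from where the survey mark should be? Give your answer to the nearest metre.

Observed coordinate differences: Δφ = -0.00083°, Δλ = +0.00132°.
Converting to metres (1° lat = 111312 m, cos φ = 0.997175): observed ΔN = -92.4 m, observed ΔE = 146.5 m.
Subtracting the expected shift leaves a residual of -92.4 − (-110.2) = 17.8 m north and 146.5 − (143.8) = 2.7 m east.
Residual distance = √(17.8² + 2.7²) = 18.0 m.

18 m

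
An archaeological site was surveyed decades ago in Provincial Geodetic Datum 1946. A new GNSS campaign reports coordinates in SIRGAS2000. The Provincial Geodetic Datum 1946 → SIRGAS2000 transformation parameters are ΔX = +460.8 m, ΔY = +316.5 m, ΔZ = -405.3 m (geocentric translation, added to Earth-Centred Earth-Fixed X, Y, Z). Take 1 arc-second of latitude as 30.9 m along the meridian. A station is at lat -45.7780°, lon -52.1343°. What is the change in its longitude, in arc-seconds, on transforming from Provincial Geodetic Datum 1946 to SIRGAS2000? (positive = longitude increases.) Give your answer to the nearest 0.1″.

sin φ = -0.716643, cos φ = 0.697440, sin λ = -0.789452, cos λ = 0.613813.
East component: ΔE = −sin λ·ΔX + cos λ·ΔY = −(-0.789452)(460.8) + (0.613813)(316.5) = 558.05 m.
1° of latitude spans 3600 × 30.90 = 111240 m; at latitude φ, 1° of longitude spans that × cos φ = 77583.3 m, so Δλ = 558.05 / 77583.3 × 3600 = 25.895″.

Δλ = 25.9″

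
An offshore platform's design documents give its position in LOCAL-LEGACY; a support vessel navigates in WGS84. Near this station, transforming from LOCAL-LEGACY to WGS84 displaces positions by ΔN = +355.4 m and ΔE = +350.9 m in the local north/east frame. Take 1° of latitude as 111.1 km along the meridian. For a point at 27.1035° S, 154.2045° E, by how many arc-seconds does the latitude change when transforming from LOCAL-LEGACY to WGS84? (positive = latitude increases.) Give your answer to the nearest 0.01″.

1° of latitude = 111.1 km, so Δφ = 355.4 / 111100 = 0.0031989° = 11.516″.

Δφ = 11.52″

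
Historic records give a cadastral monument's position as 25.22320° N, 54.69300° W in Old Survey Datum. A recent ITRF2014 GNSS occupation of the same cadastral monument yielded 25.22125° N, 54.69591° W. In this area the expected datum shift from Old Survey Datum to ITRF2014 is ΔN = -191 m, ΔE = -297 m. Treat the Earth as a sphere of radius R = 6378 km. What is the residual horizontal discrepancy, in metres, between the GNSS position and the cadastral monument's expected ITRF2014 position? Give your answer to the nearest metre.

Observed coordinate differences: Δφ = -0.00195°, Δλ = -0.00291°.
Converting to metres (1° lat = 111317 m, cos φ = 0.904655): observed ΔN = -217.1 m, observed ΔE = -293.0 m.
Subtracting the expected shift leaves a residual of -217.1 − (-191) = -26.1 m north and -293.0 − (-297) = 4.0 m east.
Residual distance = √((-26.1)² + 4.0²) = 26.4 m.

26 m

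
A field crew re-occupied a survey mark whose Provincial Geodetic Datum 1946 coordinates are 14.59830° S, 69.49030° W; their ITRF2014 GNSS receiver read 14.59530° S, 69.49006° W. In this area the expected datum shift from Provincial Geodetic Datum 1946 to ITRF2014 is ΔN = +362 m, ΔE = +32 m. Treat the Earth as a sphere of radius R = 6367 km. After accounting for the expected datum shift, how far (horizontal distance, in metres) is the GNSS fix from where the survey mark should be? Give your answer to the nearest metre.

29 m

Observed coordinate differences: Δφ = +0.00300°, Δλ = +0.00024°.
Converting to metres (1° lat = 111125 m, cos φ = 0.967717): observed ΔN = 333.4 m, observed ΔE = 25.8 m.
Subtracting the expected shift leaves a residual of 333.4 − (362) = -28.6 m north and 25.8 − (32) = -6.2 m east.
Residual distance = √((-28.6)² + (-6.2)²) = 29.3 m.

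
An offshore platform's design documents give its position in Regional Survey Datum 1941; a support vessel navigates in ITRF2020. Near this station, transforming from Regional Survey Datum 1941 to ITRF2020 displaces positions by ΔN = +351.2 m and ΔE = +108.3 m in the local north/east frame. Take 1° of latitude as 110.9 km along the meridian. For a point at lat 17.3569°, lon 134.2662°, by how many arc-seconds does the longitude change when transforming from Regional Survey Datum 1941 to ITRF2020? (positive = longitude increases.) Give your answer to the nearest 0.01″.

At latitude 17.3569°, cos φ = 0.954465.
1° of longitude at this latitude = 110.9 × cos φ = 105.85 km, so Δλ = 108.3 / 105850.2 = 0.0010231° = 3.683″.

Δλ = 3.68″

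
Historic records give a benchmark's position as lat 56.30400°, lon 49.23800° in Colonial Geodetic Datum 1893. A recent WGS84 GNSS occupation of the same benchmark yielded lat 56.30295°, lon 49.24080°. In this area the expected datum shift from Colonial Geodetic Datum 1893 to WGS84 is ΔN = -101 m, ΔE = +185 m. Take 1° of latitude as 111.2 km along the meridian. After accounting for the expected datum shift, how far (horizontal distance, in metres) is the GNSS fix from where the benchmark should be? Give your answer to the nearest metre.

Observed coordinate differences: Δφ = -0.00105°, Δλ = +0.00280°.
Converting to metres (1° lat = 111200 m, cos φ = 0.554786): observed ΔN = -116.8 m, observed ΔE = 172.7 m.
Subtracting the expected shift leaves a residual of -116.8 − (-101) = -15.8 m north and 172.7 − (185) = -12.3 m east.
Residual distance = √((-15.8)² + (-12.3)²) = 20.0 m.

20 m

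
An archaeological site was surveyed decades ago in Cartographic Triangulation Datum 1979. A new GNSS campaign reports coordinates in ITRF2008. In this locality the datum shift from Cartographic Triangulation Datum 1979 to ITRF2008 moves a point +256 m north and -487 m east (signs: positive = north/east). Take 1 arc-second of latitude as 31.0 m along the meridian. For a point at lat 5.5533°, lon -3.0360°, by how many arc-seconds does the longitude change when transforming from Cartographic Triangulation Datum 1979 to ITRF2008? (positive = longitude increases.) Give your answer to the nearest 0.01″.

At latitude 5.5533°, cos φ = 0.995307.
1″ of longitude at this latitude = 31.00 × cos φ = 30.8545 m, so Δλ = -487.0 / 30.8545 = -15.784″.

Δλ = -15.78″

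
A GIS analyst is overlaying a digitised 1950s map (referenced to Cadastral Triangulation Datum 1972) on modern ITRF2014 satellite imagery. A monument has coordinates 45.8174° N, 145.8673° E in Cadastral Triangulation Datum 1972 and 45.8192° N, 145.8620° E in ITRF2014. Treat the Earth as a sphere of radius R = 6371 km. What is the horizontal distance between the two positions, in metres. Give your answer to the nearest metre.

457 m

Δφ = 45.8192° − 45.8174° = +0.0018°; Δλ = 145.8620° − 145.8673° = -0.0053°.
1° along a meridian = πR/180 = 111195 m.
ΔN = Δφ × 111195 = 200.2 m; ΔE = Δλ × 111195 × cos(45.8174°) = -0.0053 × 111195 × 0.696947 = -410.7 m.
Distance = √(ΔE² + ΔN²) = √((-410.7)² + 200.2²) = 456.9 m.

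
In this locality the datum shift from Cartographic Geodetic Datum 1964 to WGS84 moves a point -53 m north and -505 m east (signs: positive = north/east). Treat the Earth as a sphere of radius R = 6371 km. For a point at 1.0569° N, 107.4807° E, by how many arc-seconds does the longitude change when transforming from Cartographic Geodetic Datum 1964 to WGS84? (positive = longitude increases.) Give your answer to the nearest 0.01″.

At latitude 1.0569°, cos φ = 0.999830.
One radian of longitude at latitude φ spans R cos φ, so Δλ = ΔE / (R cos φ) = -505.0 / (6371000 × 0.999830) = -7.9279e-05 rad = -16.352″.

Δλ = -16.35″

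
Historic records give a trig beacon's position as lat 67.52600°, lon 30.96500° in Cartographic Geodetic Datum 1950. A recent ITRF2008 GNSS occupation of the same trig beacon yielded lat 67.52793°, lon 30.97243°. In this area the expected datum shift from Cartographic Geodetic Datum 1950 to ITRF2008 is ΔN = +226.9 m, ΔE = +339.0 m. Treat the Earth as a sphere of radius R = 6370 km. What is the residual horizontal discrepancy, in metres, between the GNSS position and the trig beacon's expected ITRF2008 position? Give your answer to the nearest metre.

Observed coordinate differences: Δφ = +0.00193°, Δλ = +0.00743°.
Converting to metres (1° lat = 111177 m, cos φ = 0.382264): observed ΔN = 214.6 m, observed ΔE = 315.8 m.
Subtracting the expected shift leaves a residual of 214.6 − (226.9) = -12.3 m north and 315.8 − (339.0) = -23.2 m east.
Residual distance = √((-12.3)² + (-23.2)²) = 26.3 m.

26 m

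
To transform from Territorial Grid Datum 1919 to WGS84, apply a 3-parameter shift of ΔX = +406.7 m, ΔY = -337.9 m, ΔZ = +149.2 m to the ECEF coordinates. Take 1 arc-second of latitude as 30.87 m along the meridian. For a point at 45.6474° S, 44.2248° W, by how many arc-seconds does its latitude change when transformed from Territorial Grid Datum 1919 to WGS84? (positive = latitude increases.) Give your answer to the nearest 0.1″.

sin φ = -0.715051, cos φ = 0.699072, sin λ = -0.697475, cos λ = 0.716609.
North component: ΔN = −sin φ cos λ·ΔX − sin φ sin λ·ΔY + cos φ·ΔZ = −(-0.715051)(0.716609)(406.7) − (-0.715051)(-0.697475)(-337.9) + (0.699072)(149.2) = 481.22 m.
1° of latitude spans 3600 × 30.87 = 111132 m, so Δφ = 481.22 / 111132 × 3600 = 15.589″.

Δφ = 15.6″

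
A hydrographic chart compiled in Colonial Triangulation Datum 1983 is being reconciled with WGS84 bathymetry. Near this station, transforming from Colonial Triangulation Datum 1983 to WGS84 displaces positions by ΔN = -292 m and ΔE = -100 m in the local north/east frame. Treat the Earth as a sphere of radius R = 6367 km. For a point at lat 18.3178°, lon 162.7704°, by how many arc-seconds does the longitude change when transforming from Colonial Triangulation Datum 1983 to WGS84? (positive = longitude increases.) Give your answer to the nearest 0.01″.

At latitude 18.3178°, cos φ = 0.949328.
One radian of longitude at latitude φ spans R cos φ, so Δλ = ΔE / (R cos φ) = -100.0 / (6367000 × 0.949328) = -1.6544e-05 rad = -3.413″.

Δλ = -3.41″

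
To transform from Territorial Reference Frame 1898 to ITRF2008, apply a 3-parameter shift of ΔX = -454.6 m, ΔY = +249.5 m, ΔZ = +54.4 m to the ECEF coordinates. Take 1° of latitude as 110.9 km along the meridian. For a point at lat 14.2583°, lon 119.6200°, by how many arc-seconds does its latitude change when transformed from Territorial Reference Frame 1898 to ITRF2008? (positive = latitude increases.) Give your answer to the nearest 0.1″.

Δφ = -1.8″

sin φ = 0.246294, cos φ = 0.969195, sin λ = 0.869322, cos λ = -0.494245.
North component: ΔN = −sin φ cos λ·ΔX − sin φ sin λ·ΔY + cos φ·ΔZ = −(0.246294)(-0.494245)(-454.6) − (0.246294)(0.869322)(249.5) + (0.969195)(54.4) = -56.03 m.
1° of latitude spans 110900 m, so Δφ = -56.03 / 110900 × 3600 = -1.819″.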